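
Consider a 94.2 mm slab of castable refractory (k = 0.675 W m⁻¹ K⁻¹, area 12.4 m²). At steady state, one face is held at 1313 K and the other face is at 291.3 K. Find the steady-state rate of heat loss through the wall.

Q = kA·ΔT/L = 0.675 × 12.4 × |1313 K − 291.3 K| / 0.0942 = 90800 W

Q = 90800 W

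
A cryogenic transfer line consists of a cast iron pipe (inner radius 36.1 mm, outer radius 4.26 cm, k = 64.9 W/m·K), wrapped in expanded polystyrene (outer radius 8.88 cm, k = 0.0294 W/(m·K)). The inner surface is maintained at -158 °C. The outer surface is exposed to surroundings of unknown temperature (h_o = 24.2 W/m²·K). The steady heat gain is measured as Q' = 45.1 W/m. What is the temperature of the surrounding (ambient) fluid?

Sum the resistances:
  R'_cast iron = ln(0.0426/0.0361)/(2πk) = 0.1656/(2π·64.9) = 4.060×10^-4 m·K/W
  R'_expanded polystyrene = ln(0.0888/0.0426)/(2πk) = 0.7345/(2π·0.0294) = 3.976 m·K/W
  R'_conv,out = 1/(2πr h) = 1/(2π·0.0888·24.2) = 0.07406 m·K/W
ΣR = 4.051 m·K/W
ΔT = Q'·ΣR = 45.1 × 4.051 = 182.7 K
Heat flows inward, so T_out = T_in + ΔT = -158 + 182.7 = 24.7 °C

T_out = 24.7 °C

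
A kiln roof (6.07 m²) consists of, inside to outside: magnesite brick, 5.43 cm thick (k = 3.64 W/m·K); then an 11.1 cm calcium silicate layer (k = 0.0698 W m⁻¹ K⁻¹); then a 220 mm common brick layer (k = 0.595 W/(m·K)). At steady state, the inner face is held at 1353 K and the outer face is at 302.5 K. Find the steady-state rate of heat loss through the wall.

Series thermal resistances, inner to outer:
  R_magnesite brick = L/(kA) = 0.0543/(3.64·6.07) = 0.002458 K/W
  R_calcium silicate = L/(kA) = 0.111/(0.0698·6.07) = 0.2620 K/W
  R_common brick = L/(kA) = 0.220/(0.595·6.07) = 0.06091 K/W
ΣR = 0.002458 + 0.2620 + 0.06091 = 0.3254 K/W
Q = ΔT/ΣR = (1353 K − 302.5 K)/0.3254 = 3230 W

Q = 3.23 kW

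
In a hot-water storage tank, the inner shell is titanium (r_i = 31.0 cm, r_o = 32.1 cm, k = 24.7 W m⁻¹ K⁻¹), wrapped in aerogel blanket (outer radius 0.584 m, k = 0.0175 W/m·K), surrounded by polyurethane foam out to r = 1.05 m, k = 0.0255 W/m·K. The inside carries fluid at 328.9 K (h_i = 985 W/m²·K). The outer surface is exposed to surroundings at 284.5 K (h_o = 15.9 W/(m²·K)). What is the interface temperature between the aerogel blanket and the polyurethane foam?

T = 296.5 K

Series thermal resistances, inner to outer:
  R_conv,in = 1/(4πr²h) = 1/(4π·0.310²·985) = 8.407×10^-4 K/W
  R_titanium = (1/0.310 − 1/0.321)/(4πk) = 0.1105/(4π·24.7) = 3.561×10^-4 K/W
  R_aerogel blanket = (1/0.321 − 1/0.584)/(4πk) = 1.403/(4π·0.0175) = 6.380 K/W
  R_polyurethane foam = (1/0.584 − 1/1.05)/(4πk) = 0.7599/(4π·0.0255) = 2.372 K/W
  R_conv,out = 1/(4πr²h) = 1/(4π·1.05²·15.9) = 0.004540 K/W
ΣR = 8.407×10^-4 + 3.561×10^-4 + 6.380 + 2.372 + 0.004540 = 8.758 K/W
Q = ΔT/ΣR = (328.9 K − 284.5 K)/8.758 = 5.070 W
From the inner boundary to the aerogel blanket/polyurethane foam interface, ΣR_partial = 6.381 K/W.
T_interface = T_in − Q·ΣR_partial = 328.9 K − (5.070)(6.381) = 296.5 K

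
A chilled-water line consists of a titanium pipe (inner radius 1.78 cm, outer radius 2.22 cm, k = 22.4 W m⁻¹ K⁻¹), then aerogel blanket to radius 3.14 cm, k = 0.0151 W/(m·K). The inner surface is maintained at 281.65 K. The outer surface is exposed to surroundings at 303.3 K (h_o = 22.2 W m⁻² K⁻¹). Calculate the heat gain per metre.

Q' = 5.57 W/m

Resistance network (inner→outer):
  R'_titanium = ln(0.0222/0.0178)/(2πk) = 0.2209/(2π·22.4) = 0.001569 m·K/W
  R'_aerogel blanket = ln(0.0314/0.0222)/(2πk) = 0.3467/(2π·0.0151) = 3.654 m·K/W
  R'_conv,out = 1/(2πr h) = 1/(2π·0.0314·22.2) = 0.2283 m·K/W
ΣR = 0.001569 + 3.654 + 0.2283 = 3.884 m·K/W
Q' = ΔT/ΣR = (281.65 K − 303.3 K)/3.884 = -5.57 W/m
(Negative Q' ⇒ heat flows inward; heat gain = 5.57 W/m.)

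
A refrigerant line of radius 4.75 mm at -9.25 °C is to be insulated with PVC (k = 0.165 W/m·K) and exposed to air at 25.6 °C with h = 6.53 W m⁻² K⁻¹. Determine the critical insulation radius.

For a cylinder, r_cr = k_ins/h = 0.165/6.53 = 0.0253 m = 2.53 cm

r_cr = 2.53 cm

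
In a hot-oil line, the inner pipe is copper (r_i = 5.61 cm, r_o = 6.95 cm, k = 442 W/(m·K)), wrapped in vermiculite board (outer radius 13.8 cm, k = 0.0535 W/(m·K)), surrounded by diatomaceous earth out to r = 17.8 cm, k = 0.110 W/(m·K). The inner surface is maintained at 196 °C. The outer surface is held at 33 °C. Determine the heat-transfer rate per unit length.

Resistance network (inner→outer):
  R'_copper = ln(0.0695/0.0561)/(2πk) = 0.2142/(2π·442) = 7.713×10^-5 m·K/W
  R'_vermiculite board = ln(0.138/0.0695)/(2πk) = 0.6859/(2π·0.0535) = 2.041 m·K/W
  R'_diatomaceous earth = ln(0.178/0.138)/(2πk) = 0.2545/(2π·0.110) = 0.3683 m·K/W
ΣR = 7.713×10^-5 + 2.041 + 0.3683 = 2.409 m·K/W
Q' = ΔT/ΣR = (196 °C − 33 °C)/2.409 = 67.7 W/m

Q' = 67.7 W/m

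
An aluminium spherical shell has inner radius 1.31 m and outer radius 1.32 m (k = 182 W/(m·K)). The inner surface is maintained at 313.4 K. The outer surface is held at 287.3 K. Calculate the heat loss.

Q = 4πk·ΔT/(1/r₁ − 1/r₂) = 4π × 182 × 26.1 / (1/1.31 − 1/1.32) = 1.03×10^7 W

Q = 1.03×10^7 W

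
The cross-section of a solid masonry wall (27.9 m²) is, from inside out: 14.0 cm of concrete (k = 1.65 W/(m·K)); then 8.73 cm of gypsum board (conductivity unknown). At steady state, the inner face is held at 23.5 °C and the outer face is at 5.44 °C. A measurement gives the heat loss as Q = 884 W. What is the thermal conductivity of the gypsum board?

k = 0.180 W/m·K

ΣR = ΔT/Q = |23.5 − 5.44|/884 = 0.02043 K/W
Known resistances:
  R_concrete = L/(kA) = 0.140/(1.65·27.9) = 0.003041 K/W
R_gypsum board = ΣR − ΣR_known = 0.02043 − 0.003041 = 0.01739 K/W
L/(kA) = 0.01739 ⇒ k = 0.0873/(0.01739·27.9) = 0.180 W/m·K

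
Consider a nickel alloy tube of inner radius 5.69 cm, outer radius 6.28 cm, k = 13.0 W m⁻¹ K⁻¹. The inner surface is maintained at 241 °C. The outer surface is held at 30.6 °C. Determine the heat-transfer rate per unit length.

Q' = 2πk·ΔT/ln(r₂/r₁) = 2π × 13.0 × 210.4 / ln(0.0628/0.0569) = 1.74×10^5 W/m

Q' = 1.74×10^5 W/m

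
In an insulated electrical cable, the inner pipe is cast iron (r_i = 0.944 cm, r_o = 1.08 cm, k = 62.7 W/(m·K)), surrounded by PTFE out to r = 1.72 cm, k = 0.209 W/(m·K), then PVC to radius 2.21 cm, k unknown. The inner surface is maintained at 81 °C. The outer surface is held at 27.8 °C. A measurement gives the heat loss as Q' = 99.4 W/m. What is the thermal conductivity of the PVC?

ΣR = ΔT/Q' = |81 − 27.8|/99.4 = 0.5352 m·K/W
Known resistances:
  R'_cast iron = ln(0.0108/0.00944)/(2πk) = 0.1346/(2π·62.7) = 3.416×10^-4 m·K/W
  R'_PTFE = ln(0.0172/0.0108)/(2πk) = 0.4654/(2π·0.209) = 0.3544 m·K/W
R_PVC = ΣR − ΣR_known = 0.5352 − 0.3547 = 0.1805 m·K/W
ln(r₂/r₁)/(2πk) = 0.1805 ⇒ k = 0.2507/(2π·0.1805) = 0.221 W/m·K

k = 0.221 W/m·K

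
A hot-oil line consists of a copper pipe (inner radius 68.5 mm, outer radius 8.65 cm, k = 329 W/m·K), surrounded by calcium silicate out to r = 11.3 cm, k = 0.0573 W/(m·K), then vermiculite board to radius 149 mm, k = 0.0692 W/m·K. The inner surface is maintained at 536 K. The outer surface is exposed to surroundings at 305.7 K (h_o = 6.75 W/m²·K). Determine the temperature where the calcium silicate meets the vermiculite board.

T = 425 K

Series thermal resistances, inner to outer:
  R'_copper = ln(0.0865/0.0685)/(2πk) = 0.2333/(2π·329) = 1.129×10^-4 m·K/W
  R'_calcium silicate = ln(0.113/0.0865)/(2πk) = 0.2672/(2π·0.0573) = 0.7423 m·K/W
  R'_vermiculite board = ln(0.149/0.113)/(2πk) = 0.2766/(2π·0.0692) = 0.6361 m·K/W
  R'_conv,out = 1/(2πr h) = 1/(2π·0.149·6.75) = 0.1582 m·K/W
ΣR = 1.129×10^-4 + 0.7423 + 0.6361 + 0.1582 = 1.537 m·K/W
Q' = ΔT/ΣR = (536 K − 305.7 K)/1.537 = 149.8 W/m
From the inner boundary to the calcium silicate/vermiculite board interface, ΣR_partial = 0.7424 m·K/W.
T_interface = T_in − Q'·ΣR_partial = 536 K − (149.8)(0.7424) = 425 K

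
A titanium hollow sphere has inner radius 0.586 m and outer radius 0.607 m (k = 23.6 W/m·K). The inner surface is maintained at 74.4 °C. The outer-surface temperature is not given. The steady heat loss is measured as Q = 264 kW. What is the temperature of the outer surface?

Sum the resistances:
  R_titanium = (1/0.586 − 1/0.607)/(4πk) = 0.05904/(4π·23.6) = 1.991×10^-4 K/W
ΣR = 1.991×10^-4 K/W
ΔT = Q·ΣR = 2.64×10^5 × 1.991×10^-4 = 52.56 K
Heat flows outward, so T_out = T_in − ΔT = 74.4 − 52.56 = 21.8 °C

T_out = 21.8 °C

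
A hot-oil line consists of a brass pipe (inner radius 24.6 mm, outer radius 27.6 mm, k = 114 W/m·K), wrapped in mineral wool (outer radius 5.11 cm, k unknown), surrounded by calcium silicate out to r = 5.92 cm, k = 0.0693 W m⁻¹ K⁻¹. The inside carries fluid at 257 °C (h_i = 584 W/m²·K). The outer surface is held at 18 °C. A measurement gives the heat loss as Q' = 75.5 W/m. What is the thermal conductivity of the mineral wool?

k = 0.0348 W/m·K

ΣR = ΔT/Q' = |257 − 18|/75.5 = 3.166 m·K/W
Known resistances:
  R'_conv,in = 1/(2πr h) = 1/(2π·0.0246·584) = 0.01108 m·K/W
  R'_brass = ln(0.0276/0.0246)/(2πk) = 0.1151/(2π·114) = 1.606×10^-4 m·K/W
  R'_calcium silicate = ln(0.0592/0.0511)/(2πk) = 0.1471/(2π·0.0693) = 0.3379 m·K/W
R_mineral wool = ΣR − ΣR_known = 3.166 − 0.3491 = 2.817 m·K/W
ln(r₂/r₁)/(2πk) = 2.817 ⇒ k = 0.6160/(2π·2.817) = 0.0348 W/m·K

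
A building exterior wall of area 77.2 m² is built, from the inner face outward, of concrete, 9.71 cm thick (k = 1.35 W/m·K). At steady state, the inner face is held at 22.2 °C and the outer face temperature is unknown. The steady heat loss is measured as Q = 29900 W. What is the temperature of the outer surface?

T_out = -5.66 °C

Sum the resistances:
  R_concrete = L/(kA) = 0.0971/(1.35·77.2) = 9.317×10^-4 K/W
ΣR = 9.317×10^-4 K/W
ΔT = Q·ΣR = 29900 × 9.317×10^-4 = 27.86 K
Heat flows outward, so T_out = T_in − ΔT = 22.2 − 27.86 = -5.66 °C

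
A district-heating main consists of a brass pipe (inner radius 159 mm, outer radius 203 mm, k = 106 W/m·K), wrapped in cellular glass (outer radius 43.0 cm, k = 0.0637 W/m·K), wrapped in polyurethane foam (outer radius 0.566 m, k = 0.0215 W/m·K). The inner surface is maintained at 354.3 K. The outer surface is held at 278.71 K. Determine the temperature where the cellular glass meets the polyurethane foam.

T = 318.0 K

Treat each layer as a resistance in series:
  R'_brass = ln(0.203/0.159)/(2πk) = 0.2443/(2π·106) = 3.668×10^-4 m·K/W
  R'_cellular glass = ln(0.430/0.203)/(2πk) = 0.7506/(2π·0.0637) = 1.875 m·K/W
  R'_polyurethane foam = ln(0.566/0.430)/(2πk) = 0.2748/(2π·0.0215) = 2.034 m·K/W
ΣR = 3.668×10^-4 + 1.875 + 2.034 = 3.909 m·K/W
Q' = ΔT/ΣR = (354.3 K − 278.71 K)/3.909 = 19.34 W/m
From the inner boundary to the cellular glass/polyurethane foam interface, ΣR_partial = 1.875 m·K/W.
T_interface = T_in − Q'·ΣR_partial = 354.3 K − (19.34)(1.875) = 318.0 K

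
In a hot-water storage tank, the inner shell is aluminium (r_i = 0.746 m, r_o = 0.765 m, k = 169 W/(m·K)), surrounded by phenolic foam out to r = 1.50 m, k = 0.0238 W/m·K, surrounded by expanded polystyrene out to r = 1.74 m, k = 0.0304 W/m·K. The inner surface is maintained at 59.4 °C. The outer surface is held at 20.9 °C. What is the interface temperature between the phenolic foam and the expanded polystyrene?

T = 24.8 °C

Series thermal resistances, inner to outer:
  R_aluminium = (1/0.746 − 1/0.765)/(4πk) = 0.03329/(4π·169) = 1.568×10^-5 K/W
  R_phenolic foam = (1/0.765 − 1/1.50)/(4πk) = 0.6405/(4π·0.0238) = 2.142 K/W
  R_expanded polystyrene = (1/1.50 − 1/1.74)/(4πk) = 0.09195/(4π·0.0304) = 0.2407 K/W
ΣR = 1.568×10^-5 + 2.142 + 0.2407 = 2.383 K/W
Q = ΔT/ΣR = (59.4 °C − 20.9 °C)/2.383 = 16.16 W
From the inner boundary to the phenolic foam/expanded polystyrene interface, ΣR_partial = 2.142 K/W.
T_interface = T_in − Q·ΣR_partial = 59.4 °C − (16.16)(2.142) = 24.8 °C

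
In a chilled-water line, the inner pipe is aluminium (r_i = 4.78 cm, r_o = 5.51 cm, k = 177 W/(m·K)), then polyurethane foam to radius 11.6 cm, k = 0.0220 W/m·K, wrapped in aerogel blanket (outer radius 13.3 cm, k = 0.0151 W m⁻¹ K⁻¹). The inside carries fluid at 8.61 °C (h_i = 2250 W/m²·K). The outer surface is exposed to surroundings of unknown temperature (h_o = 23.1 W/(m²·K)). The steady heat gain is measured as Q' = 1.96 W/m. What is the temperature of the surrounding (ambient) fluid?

Series resistances:
  R'_conv,in = 1/(2πr h) = 1/(2π·0.0478·2250) = 0.001480 m·K/W
  R'_aluminium = ln(0.0551/0.0478)/(2πk) = 0.1421/(2π·177) = 1.278×10^-4 m·K/W
  R'_polyurethane foam = ln(0.116/0.0551)/(2πk) = 0.7444/(2π·0.0220) = 5.386 m·K/W
  R'_aerogel blanket = ln(0.133/0.116)/(2πk) = 0.1368/(2π·0.0151) = 1.441 m·K/W
  R'_conv,out = 1/(2πr h) = 1/(2π·0.133·23.1) = 0.05180 m·K/W
ΣR = 6.880 m·K/W
ΔT = Q'·ΣR = 1.96 × 6.880 = 13.48 K
Heat flows inward, so T_out = T_in + ΔT = 8.61 + 13.48 = 22.1 °C

T_out = 22.1 °C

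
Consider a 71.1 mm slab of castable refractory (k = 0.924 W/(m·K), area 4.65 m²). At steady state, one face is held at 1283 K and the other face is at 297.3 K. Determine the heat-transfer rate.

Q = kA·ΔT/L = 0.924 × 4.65 × |1283 K − 297.3 K| / 0.0711 = 59600 W

Q = 59.6 kW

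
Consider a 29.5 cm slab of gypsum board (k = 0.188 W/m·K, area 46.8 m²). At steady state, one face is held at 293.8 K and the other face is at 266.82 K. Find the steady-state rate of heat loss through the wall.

Q = kA·ΔT/L = 0.188 × 46.8 × |293.8 K − 266.82 K| / 0.295 = 805 W

Q = 805 W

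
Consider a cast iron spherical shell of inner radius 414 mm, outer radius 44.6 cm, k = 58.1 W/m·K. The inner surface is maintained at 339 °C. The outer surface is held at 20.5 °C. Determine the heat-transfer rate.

Q = 1.34×10^6 W

Q = 4πk·ΔT/(1/r₁ − 1/r₂) = 4π × 58.1 × 318.5 / (1/0.414 − 1/0.446) = 1.34×10^6 W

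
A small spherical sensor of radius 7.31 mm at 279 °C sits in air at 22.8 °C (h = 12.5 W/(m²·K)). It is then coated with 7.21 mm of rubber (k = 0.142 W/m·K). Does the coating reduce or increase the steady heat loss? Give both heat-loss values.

increases: 2.15 → 3.75 W

Critical radius for a sphere: r_cr = 2k/h = 0.0227 m = 2.27 cm.
Outer radius after coating: r₂ = 0.00731 + 0.00721 = 0.01452 m.
Since r₁ < r_cr and r₂ ≤ r_cr, the coating moves toward the maximum at r_cr — heat loss rises.
Bare: R = 1/(4πr₁²h) = 119.1 K/W; Q = 256.2/119.1 = 2.15 W.
Coated: R = R_cond + R_conv = 68.26 K/W; Q = 256.2/68.26 = 3.75 W.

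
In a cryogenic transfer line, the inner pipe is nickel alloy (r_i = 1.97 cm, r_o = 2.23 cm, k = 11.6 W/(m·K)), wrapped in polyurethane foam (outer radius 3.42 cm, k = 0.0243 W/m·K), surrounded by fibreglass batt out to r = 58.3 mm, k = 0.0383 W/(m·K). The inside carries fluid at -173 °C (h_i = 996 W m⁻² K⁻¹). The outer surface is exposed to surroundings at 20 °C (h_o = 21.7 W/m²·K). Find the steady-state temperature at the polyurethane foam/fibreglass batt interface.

Series thermal resistances, inner to outer:
  R'_conv,in = 1/(2πr h) = 1/(2π·0.0197·996) = 0.008111 m·K/W
  R'_nickel alloy = ln(0.0223/0.0197)/(2πk) = 0.1240/(2π·11.6) = 0.001701 m·K/W
  R'_polyurethane foam = ln(0.0342/0.0223)/(2πk) = 0.4276/(2π·0.0243) = 2.801 m·K/W
  R'_fibreglass batt = ln(0.0583/0.0342)/(2πk) = 0.5334/(2π·0.0383) = 2.216 m·K/W
  R'_conv,out = 1/(2πr h) = 1/(2π·0.0583·21.7) = 0.1258 m·K/W
ΣR = 0.008111 + 0.001701 + 2.801 + 2.216 + 0.1258 = 5.153 m·K/W
Q' = ΔT/ΣR = (-173 °C − 20 °C)/5.153 = -37.45 W/m
From the inner boundary to the polyurethane foam/fibreglass batt interface, ΣR_partial = 2.811 m·K/W.
T_interface = T_in − Q'·ΣR_partial = -173 °C − (-37.45)(2.811) = -67.7 °C

T = -67.7 °C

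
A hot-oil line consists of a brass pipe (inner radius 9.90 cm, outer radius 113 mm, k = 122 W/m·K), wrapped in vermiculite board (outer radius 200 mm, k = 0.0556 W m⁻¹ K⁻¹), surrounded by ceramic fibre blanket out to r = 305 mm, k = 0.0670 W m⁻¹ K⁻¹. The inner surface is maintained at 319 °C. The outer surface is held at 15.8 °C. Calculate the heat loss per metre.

Treat each layer as a resistance in series:
  R'_brass = ln(0.113/0.0990)/(2πk) = 0.1323/(2π·122) = 1.726×10^-4 m·K/W
  R'_vermiculite board = ln(0.200/0.113)/(2πk) = 0.5709/(2π·0.0556) = 1.634 m·K/W
  R'_ceramic fibre blanket = ln(0.305/0.200)/(2πk) = 0.4220/(2π·0.0670) = 1.002 m·K/W
ΣR = 1.726×10^-4 + 1.634 + 1.002 = 2.636 m·K/W
Q' = ΔT/ΣR = (319 °C − 15.8 °C)/2.636 = 115 W/m

Q' = 115 W/m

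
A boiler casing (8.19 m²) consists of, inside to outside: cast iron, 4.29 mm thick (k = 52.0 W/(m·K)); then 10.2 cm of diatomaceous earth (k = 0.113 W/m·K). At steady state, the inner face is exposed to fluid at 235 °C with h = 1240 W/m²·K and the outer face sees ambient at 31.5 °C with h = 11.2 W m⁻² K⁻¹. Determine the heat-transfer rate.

Q = 1680 W

Treat each layer as a resistance in series:
  R_conv,in = 1/(hA) = 1/(1240·8.19) = 9.847×10^-5 K/W
  R_cast iron = L/(kA) = 0.00429/(52.0·8.19) = 1.007×10^-5 K/W
  R_diatomaceous earth = L/(kA) = 0.102/(0.113·8.19) = 0.1102 K/W
  R_conv,out = 1/(hA) = 1/(11.2·8.19) = 0.01090 K/W
ΣR = 9.847×10^-5 + 1.007×10^-5 + 0.1102 + 0.01090 = 0.1212 K/W
Q = ΔT/ΣR = (235 °C − 31.5 °C)/0.1212 = 1680 W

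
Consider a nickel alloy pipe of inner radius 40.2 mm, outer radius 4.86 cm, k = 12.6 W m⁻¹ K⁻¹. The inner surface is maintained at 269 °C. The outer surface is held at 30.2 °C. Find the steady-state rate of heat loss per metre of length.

Q' = 99.6 kW/m

Q' = 2πk·ΔT/ln(r₂/r₁) = 2π × 12.6 × 238.8 / ln(0.0486/0.0402) = 99600 W/m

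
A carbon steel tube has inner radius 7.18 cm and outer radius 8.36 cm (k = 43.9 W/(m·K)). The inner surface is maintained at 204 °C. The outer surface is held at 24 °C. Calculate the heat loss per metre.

Q' = 2πk·ΔT/ln(r₂/r₁) = 2π × 43.9 × 180 / ln(0.0836/0.0718) = 3.26×10^5 W/m

Q' = 326 kW/m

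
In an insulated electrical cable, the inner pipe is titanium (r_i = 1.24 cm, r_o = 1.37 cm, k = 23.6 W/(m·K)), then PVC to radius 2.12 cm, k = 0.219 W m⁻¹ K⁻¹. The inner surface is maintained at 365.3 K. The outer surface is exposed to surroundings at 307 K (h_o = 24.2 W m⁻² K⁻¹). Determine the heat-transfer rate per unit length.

Treat each layer as a resistance in series:
  R'_titanium = ln(0.0137/0.0124)/(2πk) = 0.09970/(2π·23.6) = 6.724×10^-4 m·K/W
  R'_PVC = ln(0.0212/0.0137)/(2πk) = 0.4366/(2π·0.219) = 0.3173 m·K/W
  R'_conv,out = 1/(2πr h) = 1/(2π·0.0212·24.2) = 0.3102 m·K/W
ΣR = 6.724×10^-4 + 0.3173 + 0.3102 = 0.6282 m·K/W
Q' = ΔT/ΣR = (365.3 K − 307 K)/0.6282 = 92.8 W/m

Q' = 92.8 W/m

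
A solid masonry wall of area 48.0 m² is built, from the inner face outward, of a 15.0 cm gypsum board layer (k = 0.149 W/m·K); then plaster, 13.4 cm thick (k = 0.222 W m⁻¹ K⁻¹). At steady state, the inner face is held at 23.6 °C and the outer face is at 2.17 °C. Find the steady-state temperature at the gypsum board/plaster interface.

T = 10.2 °C

Resistance network (inner→outer):
  R_gypsum board = L/(kA) = 0.150/(0.149·48.0) = 0.02097 K/W
  R_plaster = L/(kA) = 0.134/(0.222·48.0) = 0.01258 K/W
ΣR = 0.02097 + 0.01258 = 0.03355 K/W
Q = ΔT/ΣR = (23.6 °C − 2.17 °C)/0.03355 = 638.7 W
From the inner boundary to the gypsum board/plaster interface, ΣR_partial = 0.02097 K/W.
T_interface = T_in − Q·ΣR_partial = 23.6 °C − (638.7)(0.02097) = 10.2 °C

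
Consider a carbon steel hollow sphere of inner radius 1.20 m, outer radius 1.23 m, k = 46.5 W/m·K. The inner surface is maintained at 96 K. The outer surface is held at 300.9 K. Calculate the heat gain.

Q = 5.89×10^6 W

Q = 4πk·ΔT/(1/r₁ − 1/r₂) = 4π × 46.5 × 204.9 / (1/1.20 − 1/1.23) = 5.89×10^6 W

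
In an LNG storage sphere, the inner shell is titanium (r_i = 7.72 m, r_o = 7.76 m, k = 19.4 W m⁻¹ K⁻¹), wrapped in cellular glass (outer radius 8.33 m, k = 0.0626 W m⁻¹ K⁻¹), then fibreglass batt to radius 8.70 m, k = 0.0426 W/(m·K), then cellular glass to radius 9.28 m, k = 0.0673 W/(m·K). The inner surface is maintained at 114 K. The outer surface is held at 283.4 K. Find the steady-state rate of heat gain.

Q = 5.79 kW

Resistance network (inner→outer):
  R_titanium = (1/7.72 − 1/7.76)/(4πk) = 6.677×10^-4/(4π·19.4) = 2.739×10^-6 K/W
  R_cellular glass = (1/7.76 − 1/8.33)/(4πk) = 0.008818/(4π·0.0626) = 0.01121 K/W
  R_fibreglass batt = (1/8.33 − 1/8.70)/(4πk) = 0.005105/(4π·0.0426) = 0.009537 K/W
  R_cellular glass = (1/8.70 − 1/9.28)/(4πk) = 0.007184/(4π·0.0673) = 0.008494 K/W
ΣR = 2.739×10^-6 + 0.01121 + 0.009537 + 0.008494 = 0.02924 K/W
Q = ΔT/ΣR = (114 K − 283.4 K)/0.02924 = -5790 W
(Negative Q ⇒ heat flows inward; heat gain = 5790 W.)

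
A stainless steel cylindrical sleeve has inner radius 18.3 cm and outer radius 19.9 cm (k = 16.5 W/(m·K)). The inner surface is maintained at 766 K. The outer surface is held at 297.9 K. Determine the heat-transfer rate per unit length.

Q' = 579 kW/m

Q' = 2πk·ΔT/ln(r₂/r₁) = 2π × 16.5 × 468.1 / ln(0.199/0.183) = 5.79×10^5 W/m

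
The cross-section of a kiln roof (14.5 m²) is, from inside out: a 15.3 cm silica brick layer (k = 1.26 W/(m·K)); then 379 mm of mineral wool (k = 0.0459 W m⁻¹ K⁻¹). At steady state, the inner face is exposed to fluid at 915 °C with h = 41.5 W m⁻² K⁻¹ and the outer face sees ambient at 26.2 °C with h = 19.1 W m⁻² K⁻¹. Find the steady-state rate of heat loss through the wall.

Q = 1520 W

Treat each layer as a resistance in series:
  R_conv,in = 1/(hA) = 1/(41.5·14.5) = 0.001662 K/W
  R_silica brick = L/(kA) = 0.153/(1.26·14.5) = 0.008374 K/W
  R_mineral wool = L/(kA) = 0.379/(0.0459·14.5) = 0.5695 K/W
  R_conv,out = 1/(hA) = 1/(19.1·14.5) = 0.003611 K/W
ΣR = 0.001662 + 0.008374 + 0.5695 + 0.003611 = 0.5831 K/W
Q = ΔT/ΣR = (915 °C − 26.2 °C)/0.5831 = 1520 W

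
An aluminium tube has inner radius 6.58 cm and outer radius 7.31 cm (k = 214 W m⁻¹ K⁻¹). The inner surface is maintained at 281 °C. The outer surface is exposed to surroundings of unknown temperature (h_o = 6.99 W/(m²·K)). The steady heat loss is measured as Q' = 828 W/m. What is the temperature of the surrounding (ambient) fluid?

Series resistances:
  R'_aluminium = ln(0.0731/0.0658)/(2πk) = 0.1052/(2π·214) = 7.825×10^-5 m·K/W
  R'_conv,out = 1/(2πr h) = 1/(2π·0.0731·6.99) = 0.3115 m·K/W
ΣR = 0.3116 m·K/W
ΔT = Q'·ΣR = 828 × 0.3116 = 258.0 K
Heat flows outward, so T_out = T_in − ΔT = 281 − 258.0 = 23.0 °C

T_out = 23.0 °C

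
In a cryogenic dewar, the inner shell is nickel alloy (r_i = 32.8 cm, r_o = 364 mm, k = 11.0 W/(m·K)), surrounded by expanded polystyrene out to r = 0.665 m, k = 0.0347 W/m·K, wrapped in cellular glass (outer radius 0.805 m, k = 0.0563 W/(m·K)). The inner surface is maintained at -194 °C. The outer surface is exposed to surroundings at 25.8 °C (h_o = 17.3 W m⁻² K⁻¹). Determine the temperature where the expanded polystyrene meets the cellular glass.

T = 0.2 °C

Resistance network (inner→outer):
  R_nickel alloy = (1/0.328 − 1/0.364)/(4πk) = 0.3015/(4π·11.0) = 0.002181 K/W
  R_expanded polystyrene = (1/0.364 − 1/0.665)/(4πk) = 1.243/(4π·0.0347) = 2.852 K/W
  R_cellular glass = (1/0.665 − 1/0.805)/(4πk) = 0.2615/(4π·0.0563) = 0.3697 K/W
  R_conv,out = 1/(4πr²h) = 1/(4π·0.805²·17.3) = 0.007098 K/W
ΣR = 0.002181 + 2.852 + 0.3697 + 0.007098 = 3.231 K/W
Q = ΔT/ΣR = (-194 °C − 25.8 °C)/3.231 = -68.03 W
From the inner boundary to the expanded polystyrene/cellular glass interface, ΣR_partial = 2.854 K/W.
T_interface = T_in − Q·ΣR_partial = -194 °C − (-68.03)(2.854) = 0.2 °C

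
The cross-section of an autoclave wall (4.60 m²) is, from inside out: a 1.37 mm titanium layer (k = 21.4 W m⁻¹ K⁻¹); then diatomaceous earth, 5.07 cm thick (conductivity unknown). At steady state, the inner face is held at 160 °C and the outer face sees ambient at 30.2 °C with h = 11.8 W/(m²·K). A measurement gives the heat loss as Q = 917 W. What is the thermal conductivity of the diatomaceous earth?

ΣR = ΔT/Q = |160 − 30.2|/917 = 0.1415 K/W
Known resistances:
  R_titanium = L/(kA) = 0.00137/(21.4·4.60) = 1.392×10^-5 K/W
  R_conv,out = 1/(hA) = 1/(11.8·4.60) = 0.01842 K/W
R_diatomaceous earth = ΣR − ΣR_known = 0.1415 − 0.01843 = 0.1231 K/W
L/(kA) = 0.1231 ⇒ k = 0.0507/(0.1231·4.60) = 0.0895 W/m·K

k = 0.0895 W/m·K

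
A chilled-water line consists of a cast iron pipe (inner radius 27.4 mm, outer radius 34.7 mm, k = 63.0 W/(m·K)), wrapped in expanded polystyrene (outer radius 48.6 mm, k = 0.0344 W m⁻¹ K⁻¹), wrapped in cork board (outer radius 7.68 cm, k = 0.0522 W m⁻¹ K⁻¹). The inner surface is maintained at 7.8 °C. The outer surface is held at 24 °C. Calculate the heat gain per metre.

Q' = 5.48 W/m

Series thermal resistances, inner to outer:
  R'_cast iron = ln(0.0347/0.0274)/(2πk) = 0.2362/(2π·63.0) = 5.967×10^-4 m·K/W
  R'_expanded polystyrene = ln(0.0486/0.0347)/(2πk) = 0.3369/(2π·0.0344) = 1.559 m·K/W
  R'_cork board = ln(0.0768/0.0486)/(2πk) = 0.4576/(2π·0.0522) = 1.395 m·K/W
ΣR = 5.967×10^-4 + 1.559 + 1.395 = 2.955 m·K/W
Q' = ΔT/ΣR = (7.8 °C − 24 °C)/2.955 = -5.48 W/m
(Negative Q' ⇒ heat flows inward; heat gain = 5.48 W/m.)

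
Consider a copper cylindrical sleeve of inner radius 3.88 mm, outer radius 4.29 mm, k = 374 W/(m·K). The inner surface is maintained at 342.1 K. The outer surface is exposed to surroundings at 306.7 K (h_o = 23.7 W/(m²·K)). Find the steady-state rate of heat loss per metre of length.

Resistance network (inner→outer):
  R'_copper = ln(0.00429/0.00388)/(2πk) = 0.1005/(2π·374) = 4.275×10^-5 m·K/W
  R'_conv,out = 1/(2πr h) = 1/(2π·0.00429·23.7) = 1.565 m·K/W
ΣR = 4.275×10^-5 + 1.565 = 1.565 m·K/W
Q' = ΔT/ΣR = (342.1 K − 306.7 K)/1.565 = 22.6 W/m

Q' = 22.6 W/m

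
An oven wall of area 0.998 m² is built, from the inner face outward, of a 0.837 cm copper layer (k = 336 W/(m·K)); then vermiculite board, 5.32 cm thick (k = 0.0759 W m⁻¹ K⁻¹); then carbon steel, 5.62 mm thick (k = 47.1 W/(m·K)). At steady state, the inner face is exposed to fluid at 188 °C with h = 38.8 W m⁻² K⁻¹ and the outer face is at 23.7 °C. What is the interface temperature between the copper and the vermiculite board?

Series thermal resistances, inner to outer:
  R_conv,in = 1/(hA) = 1/(38.8·0.998) = 0.02582 K/W
  R_copper = L/(kA) = 0.00837/(336·0.998) = 2.496×10^-5 K/W
  R_vermiculite board = L/(kA) = 0.0532/(0.0759·0.998) = 0.7023 K/W
  R_carbon steel = L/(kA) = 0.00562/(47.1·0.998) = 1.196×10^-4 K/W
ΣR = 0.02582 + 2.496×10^-5 + 0.7023 + 1.196×10^-4 = 0.7283 K/W
Q = ΔT/ΣR = (188 °C − 23.7 °C)/0.7283 = 225.6 W
From the inner boundary to the copper/vermiculite board interface, ΣR_partial = 0.02584 K/W.
T_interface = T_in − Q·ΣR_partial = 188 °C − (225.6)(0.02584) = 182 °C

T = 182 °C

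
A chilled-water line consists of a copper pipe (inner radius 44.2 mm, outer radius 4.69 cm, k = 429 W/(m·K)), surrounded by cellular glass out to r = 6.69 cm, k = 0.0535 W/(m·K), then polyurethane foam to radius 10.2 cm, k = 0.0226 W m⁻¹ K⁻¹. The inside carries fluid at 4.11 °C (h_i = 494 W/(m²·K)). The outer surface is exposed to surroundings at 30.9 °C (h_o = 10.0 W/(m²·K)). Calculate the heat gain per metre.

Resistance network (inner→outer):
  R'_conv,in = 1/(2πr h) = 1/(2π·0.0442·494) = 0.007289 m·K/W
  R'_copper = ln(0.0469/0.0442)/(2πk) = 0.05929/(2π·429) = 2.200×10^-5 m·K/W
  R'_cellular glass = ln(0.0669/0.0469)/(2πk) = 0.3552/(2π·0.0535) = 1.057 m·K/W
  R'_polyurethane foam = ln(0.102/0.0669)/(2πk) = 0.4218/(2π·0.0226) = 2.970 m·K/W
  R'_conv,out = 1/(2πr h) = 1/(2π·0.102·10.0) = 0.1560 m·K/W
ΣR = 0.007289 + 2.200×10^-5 + 1.057 + 2.970 + 0.1560 = 4.190 m·K/W
Q' = ΔT/ΣR = (4.11 °C − 30.9 °C)/4.190 = -6.39 W/m
(Negative Q' ⇒ heat flows inward; heat gain = 6.39 W/m.)

Q' = 6.39 W/m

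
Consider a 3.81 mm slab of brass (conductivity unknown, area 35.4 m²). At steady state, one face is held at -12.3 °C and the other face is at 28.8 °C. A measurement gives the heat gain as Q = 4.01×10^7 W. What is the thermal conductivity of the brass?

k = 105 W/m·K

ΣR = ΔT/Q = |-12.3 − 28.8|/4.01×10^7 = 1.025×10^-6 K/W
L/(kA) = 1.025×10^-6 ⇒ k = 0.00381/(1.025×10^-6·35.4) = 105 W/m·K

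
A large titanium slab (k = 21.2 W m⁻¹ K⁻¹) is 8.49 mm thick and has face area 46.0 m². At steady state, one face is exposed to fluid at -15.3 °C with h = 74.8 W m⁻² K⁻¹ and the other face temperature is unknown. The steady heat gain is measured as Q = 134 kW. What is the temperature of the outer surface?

Sum the resistances:
  R_conv,in = 1/(hA) = 1/(74.8·46.0) = 2.906×10^-4 K/W
  R_titanium = L/(kA) = 0.00849/(21.2·46.0) = 8.706×10^-6 K/W
ΣR = 2.993×10^-4 K/W
ΔT = Q·ΣR = 1.34×10^5 × 2.993×10^-4 = 40.11 K
Heat flows inward, so T_out = T_in + ΔT = -15.3 + 40.11 = 24.8 °C

T_out = 24.8 °C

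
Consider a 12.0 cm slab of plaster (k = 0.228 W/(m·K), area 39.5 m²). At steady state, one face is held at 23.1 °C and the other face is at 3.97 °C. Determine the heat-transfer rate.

Q = 1440 W

Q = kA·ΔT/L = 0.228 × 39.5 × |23.1 °C − 3.97 °C| / 0.120 = 1440 W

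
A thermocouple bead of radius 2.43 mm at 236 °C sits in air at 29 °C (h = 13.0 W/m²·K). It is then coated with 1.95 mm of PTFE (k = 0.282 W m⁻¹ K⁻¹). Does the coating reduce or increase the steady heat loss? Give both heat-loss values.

Critical radius for a sphere: r_cr = 2k/h = 0.0434 m = 4.34 cm.
Outer radius after coating: r₂ = 0.00243 + 0.00195 = 0.00438 m.
Since r₁ < r_cr and r₂ ≤ r_cr, the coating moves toward the maximum at r_cr — heat loss rises.
Bare: R = 1/(4πr₁²h) = 1037 K/W; Q = 207/1037 = 0.200 W.
Coated: R = R_cond + R_conv = 370.8 K/W; Q = 207/370.8 = 0.558 W.

increases: 0.200 → 0.558 W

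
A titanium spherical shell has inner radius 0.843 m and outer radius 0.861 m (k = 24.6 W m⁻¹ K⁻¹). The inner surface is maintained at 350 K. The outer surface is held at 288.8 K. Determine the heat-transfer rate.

Q = 4πk·ΔT/(1/r₁ − 1/r₂) = 4π × 24.6 × 61.2 / (1/0.843 − 1/0.861) = 7.63×10^5 W

Q = 7.63×10^5 W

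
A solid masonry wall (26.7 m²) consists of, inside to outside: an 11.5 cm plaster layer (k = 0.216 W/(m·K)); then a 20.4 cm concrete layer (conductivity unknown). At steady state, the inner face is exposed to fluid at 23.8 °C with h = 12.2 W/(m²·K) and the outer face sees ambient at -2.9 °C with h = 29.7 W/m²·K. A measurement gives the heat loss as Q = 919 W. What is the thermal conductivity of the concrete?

ΣR = ΔT/Q = |23.8 − -2.9|/919 = 0.02905 K/W
Known resistances:
  R_conv,in = 1/(hA) = 1/(12.2·26.7) = 0.003070 K/W
  R_plaster = L/(kA) = 0.115/(0.216·26.7) = 0.01994 K/W
  R_conv,out = 1/(hA) = 1/(29.7·26.7) = 0.001261 K/W
R_concrete = ΣR − ΣR_known = 0.02905 − 0.02427 = 0.004780 K/W
L/(kA) = 0.004780 ⇒ k = 0.204/(0.004780·26.7) = 1.60 W/m·K

k = 1.60 W/m·K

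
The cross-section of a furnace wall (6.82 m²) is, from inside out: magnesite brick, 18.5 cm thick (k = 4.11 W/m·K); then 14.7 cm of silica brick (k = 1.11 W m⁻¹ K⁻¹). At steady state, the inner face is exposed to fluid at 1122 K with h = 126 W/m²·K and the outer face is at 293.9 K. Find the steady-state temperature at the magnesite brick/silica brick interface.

T = 885 K

Resistance network (inner→outer):
  R_conv,in = 1/(hA) = 1/(126·6.82) = 0.001164 K/W
  R_magnesite brick = L/(kA) = 0.185/(4.11·6.82) = 0.006600 K/W
  R_silica brick = L/(kA) = 0.147/(1.11·6.82) = 0.01942 K/W
ΣR = 0.001164 + 0.006600 + 0.01942 = 0.02718 K/W
Q = ΔT/ΣR = (1122 K − 293.9 K)/0.02718 = 30470 W
From the inner boundary to the magnesite brick/silica brick interface, ΣR_partial = 0.007764 K/W.
T_interface = T_in − Q·ΣR_partial = 1122 K − (30470)(0.007764) = 885 K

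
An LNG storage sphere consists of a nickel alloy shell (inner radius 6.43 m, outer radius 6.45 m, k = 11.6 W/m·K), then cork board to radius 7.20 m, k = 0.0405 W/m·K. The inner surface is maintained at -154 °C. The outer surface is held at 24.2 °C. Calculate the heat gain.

Series thermal resistances, inner to outer:
  R_nickel alloy = (1/6.43 − 1/6.45)/(4πk) = 4.822×10^-4/(4π·11.6) = 3.308×10^-6 K/W
  R_cork board = (1/6.45 − 1/7.20)/(4πk) = 0.01615/(4π·0.0405) = 0.03173 K/W
ΣR = 3.308×10^-6 + 0.03173 = 0.03173 K/W
Q = ΔT/ΣR = (-154 °C − 24.2 °C)/0.03173 = -5620 W
(Negative Q ⇒ heat flows inward; heat gain = 5620 W.)

Q = 5.62 kW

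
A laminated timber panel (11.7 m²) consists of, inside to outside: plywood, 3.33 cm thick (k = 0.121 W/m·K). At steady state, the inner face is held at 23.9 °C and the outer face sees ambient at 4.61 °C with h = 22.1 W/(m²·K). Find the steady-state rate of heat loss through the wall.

Treat each layer as a resistance in series:
  R_plywood = L/(kA) = 0.0333/(0.121·11.7) = 0.02352 K/W
  R_conv,out = 1/(hA) = 1/(22.1·11.7) = 0.003867 K/W
ΣR = 0.02352 + 0.003867 = 0.02739 K/W
Q = ΔT/ΣR = (23.9 °C − 4.61 °C)/0.02739 = 704 W

Q = 704 W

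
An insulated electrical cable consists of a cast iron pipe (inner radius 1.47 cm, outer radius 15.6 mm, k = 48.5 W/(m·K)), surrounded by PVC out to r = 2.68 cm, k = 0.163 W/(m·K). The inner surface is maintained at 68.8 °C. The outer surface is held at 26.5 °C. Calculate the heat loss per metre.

Resistance network (inner→outer):
  R'_cast iron = ln(0.0156/0.0147)/(2πk) = 0.05942/(2π·48.5) = 1.950×10^-4 m·K/W
  R'_PVC = ln(0.0268/0.0156)/(2πk) = 0.5411/(2π·0.163) = 0.5284 m·K/W
ΣR = 1.950×10^-4 + 0.5284 = 0.5286 m·K/W
Q' = ΔT/ΣR = (68.8 °C − 26.5 °C)/0.5286 = 80.0 W/m

Q' = 80.0 W/m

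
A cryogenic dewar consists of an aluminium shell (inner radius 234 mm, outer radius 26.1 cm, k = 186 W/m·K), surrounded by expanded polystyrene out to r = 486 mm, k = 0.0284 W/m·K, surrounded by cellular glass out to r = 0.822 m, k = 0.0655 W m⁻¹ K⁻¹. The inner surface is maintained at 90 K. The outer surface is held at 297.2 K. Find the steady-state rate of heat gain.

Q = 34.6 W

Series thermal resistances, inner to outer:
  R_aluminium = (1/0.234 − 1/0.261)/(4πk) = 0.4421/(4π·186) = 1.891×10^-4 K/W
  R_expanded polystyrene = (1/0.261 − 1/0.486)/(4πk) = 1.774/(4π·0.0284) = 4.970 K/W
  R_cellular glass = (1/0.486 − 1/0.822)/(4πk) = 0.8411/(4π·0.0655) = 1.022 K/W
ΣR = 1.891×10^-4 + 4.970 + 1.022 = 5.992 K/W
Q = ΔT/ΣR = (90 K − 297.2 K)/5.992 = -34.6 W
(Negative Q ⇒ heat flows inward; heat gain = 34.6 W.)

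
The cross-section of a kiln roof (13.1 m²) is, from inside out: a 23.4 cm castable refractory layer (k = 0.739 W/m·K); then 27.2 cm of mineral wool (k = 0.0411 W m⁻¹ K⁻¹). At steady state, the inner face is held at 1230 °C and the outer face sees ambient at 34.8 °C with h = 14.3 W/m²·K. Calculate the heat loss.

Series thermal resistances, inner to outer:
  R_castable refractory = L/(kA) = 0.234/(0.739·13.1) = 0.02417 K/W
  R_mineral wool = L/(kA) = 0.272/(0.0411·13.1) = 0.5052 K/W
  R_conv,out = 1/(hA) = 1/(14.3·13.1) = 0.005338 K/W
ΣR = 0.02417 + 0.5052 + 0.005338 = 0.5347 K/W
Q = ΔT/ΣR = (1230 °C − 34.8 °C)/0.5347 = 2240 W

Q = 2240 W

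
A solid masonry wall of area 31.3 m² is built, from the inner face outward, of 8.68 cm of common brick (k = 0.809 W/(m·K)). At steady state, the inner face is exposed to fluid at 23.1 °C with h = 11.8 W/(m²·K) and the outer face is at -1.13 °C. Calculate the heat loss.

Treat each layer as a resistance in series:
  R_conv,in = 1/(hA) = 1/(11.8·31.3) = 0.002708 K/W
  R_common brick = L/(kA) = 0.0868/(0.809·31.3) = 0.003428 K/W
ΣR = 0.002708 + 0.003428 = 0.006136 K/W
Q = ΔT/ΣR = (23.1 °C − -1.13 °C)/0.006136 = 3950 W

Q = 3.95 kW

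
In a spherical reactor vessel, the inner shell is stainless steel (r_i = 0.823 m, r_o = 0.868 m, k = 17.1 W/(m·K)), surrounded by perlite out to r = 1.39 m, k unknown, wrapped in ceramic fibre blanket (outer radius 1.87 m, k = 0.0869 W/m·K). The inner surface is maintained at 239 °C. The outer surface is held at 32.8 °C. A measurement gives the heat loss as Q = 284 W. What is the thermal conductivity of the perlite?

ΣR = ΔT/Q = |239 − 32.8|/284 = 0.7261 K/W
Known resistances:
  R_stainless steel = (1/0.823 − 1/0.868)/(4πk) = 0.06299/(4π·17.1) = 2.931×10^-4 K/W
  R_ceramic fibre blanket = (1/1.39 − 1/1.87)/(4πk) = 0.1847/(4π·0.0869) = 0.1691 K/W
R_perlite = ΣR − ΣR_known = 0.7261 − 0.1694 = 0.5567 K/W
(1/r₁−1/r₂)/(4πk) = 0.5567 ⇒ k = 0.4326/(4π·0.5567) = 0.0618 W/m·K

k = 0.0618 W/m·K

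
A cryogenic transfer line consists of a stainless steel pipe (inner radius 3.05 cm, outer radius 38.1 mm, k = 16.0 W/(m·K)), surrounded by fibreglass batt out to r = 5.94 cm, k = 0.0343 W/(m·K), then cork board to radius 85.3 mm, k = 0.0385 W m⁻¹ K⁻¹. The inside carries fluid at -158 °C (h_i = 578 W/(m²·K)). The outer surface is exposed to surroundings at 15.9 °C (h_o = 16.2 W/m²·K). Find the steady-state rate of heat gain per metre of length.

Q' = 47.2 W/m

Resistance network (inner→outer):
  R'_conv,in = 1/(2πr h) = 1/(2π·0.0305·578) = 0.009028 m·K/W
  R'_stainless steel = ln(0.0381/0.0305)/(2πk) = 0.2225/(2π·16.0) = 0.002213 m·K/W
  R'_fibreglass batt = ln(0.0594/0.0381)/(2πk) = 0.4441/(2π·0.0343) = 2.061 m·K/W
  R'_cork board = ln(0.0853/0.0594)/(2πk) = 0.3619/(2π·0.0385) = 1.496 m·K/W
  R'_conv,out = 1/(2πr h) = 1/(2π·0.0853·16.2) = 0.1152 m·K/W
ΣR = 0.009028 + 0.002213 + 2.061 + 1.496 + 0.1152 = 3.683 m·K/W
Q' = ΔT/ΣR = (-158 °C − 15.9 °C)/3.683 = -47.2 W/m
(Negative Q' ⇒ heat flows inward; heat gain = 47.2 W/m.)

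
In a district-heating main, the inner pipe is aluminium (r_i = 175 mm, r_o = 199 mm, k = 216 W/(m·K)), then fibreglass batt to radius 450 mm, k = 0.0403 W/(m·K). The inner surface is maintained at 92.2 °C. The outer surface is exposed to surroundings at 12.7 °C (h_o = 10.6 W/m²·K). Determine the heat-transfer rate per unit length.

Resistance network (inner→outer):
  R'_aluminium = ln(0.199/0.175)/(2πk) = 0.1285/(2π·216) = 9.470×10^-5 m·K/W
  R'_fibreglass batt = ln(0.450/0.199)/(2πk) = 0.8159/(2π·0.0403) = 3.222 m·K/W
  R'_conv,out = 1/(2πr h) = 1/(2π·0.450·10.6) = 0.03337 m·K/W
ΣR = 9.470×10^-5 + 3.222 + 0.03337 = 3.255 m·K/W
Q' = ΔT/ΣR = (92.2 °C − 12.7 °C)/3.255 = 24.4 W/m

Q' = 24.4 W/m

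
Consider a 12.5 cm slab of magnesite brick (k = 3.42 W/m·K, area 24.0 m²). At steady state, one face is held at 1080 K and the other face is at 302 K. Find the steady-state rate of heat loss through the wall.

Q = 5.11×10^5 W

Q = kA·ΔT/L = 3.42 × 24.0 × |1080 K − 302 K| / 0.125 = 5.11×10^5 W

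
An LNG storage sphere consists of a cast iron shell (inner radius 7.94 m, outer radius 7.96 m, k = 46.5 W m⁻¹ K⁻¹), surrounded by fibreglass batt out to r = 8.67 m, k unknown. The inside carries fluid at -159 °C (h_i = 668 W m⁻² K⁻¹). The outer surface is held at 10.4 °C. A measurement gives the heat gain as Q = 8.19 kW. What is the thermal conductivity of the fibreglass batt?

k = 0.0396 W/m·K

ΣR = ΔT/Q = |-159 − 10.4|/8190 = 0.02068 K/W
Known resistances:
  R_conv,in = 1/(4πr²h) = 1/(4π·7.94²·668) = 1.890×10^-6 K/W
  R_cast iron = (1/7.94 − 1/7.96)/(4πk) = 3.164×10^-4/(4π·46.5) = 5.415×10^-7 K/W
R_fibreglass batt = ΣR − ΣR_known = 0.02068 − 2.431×10^-6 = 0.02068 K/W
(1/r₁−1/r₂)/(4πk) = 0.02068 ⇒ k = 0.01029/(4π·0.02068) = 0.0396 W/m·K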